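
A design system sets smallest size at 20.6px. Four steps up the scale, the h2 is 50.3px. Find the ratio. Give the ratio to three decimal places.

r⁴ = 50.3 / 20.6, so r = (50.3/20.6)^(1/4).
r = 2.4417^(1/4) ≈ 1.2500

1.250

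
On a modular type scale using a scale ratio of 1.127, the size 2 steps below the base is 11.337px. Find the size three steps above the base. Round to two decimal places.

20.61px

11.337 × 1.127⁵ = 11.337 × 1.81811 ≈ 20.612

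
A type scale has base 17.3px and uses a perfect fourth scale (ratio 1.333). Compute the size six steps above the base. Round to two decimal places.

Each step on a modular scale multiplies by the ratio, so the size n steps from the base is base × ratioⁿ.
17.3 × 1.333⁶ = 17.3 × 5.61023 ≈ 97.06

97.06px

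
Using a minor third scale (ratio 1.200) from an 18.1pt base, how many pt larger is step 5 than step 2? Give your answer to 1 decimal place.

19.0pt

Step 2: 18.1 × 1.200² = 26.064pt
Step 5: 18.1 × 1.200⁵ = 45.039pt
Difference: 45.039 − 26.064 = 18.975pt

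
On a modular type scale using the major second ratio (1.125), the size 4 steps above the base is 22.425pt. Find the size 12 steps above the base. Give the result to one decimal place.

57.5pt

Moving from step +4 to step +12 is 8 steps up, so multiply by r⁸.
22.425 × 1.125⁸ = 22.425 × 2.56578 ≈ 57.538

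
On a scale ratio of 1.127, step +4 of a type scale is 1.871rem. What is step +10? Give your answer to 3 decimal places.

1.871 × 1.127⁶ = 1.871 × 2.04901 ≈ 3.834

3.834rem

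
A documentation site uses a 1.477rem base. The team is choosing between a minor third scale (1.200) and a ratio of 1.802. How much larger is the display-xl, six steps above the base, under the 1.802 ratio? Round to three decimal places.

Minor third: 1.477 × 1.200⁶ = 4.41030rem
At 1.802: 1.477 × 1.802⁶ = 50.57189rem
Difference: 50.57189 − 4.41030 = 46.16159rem

46.162rem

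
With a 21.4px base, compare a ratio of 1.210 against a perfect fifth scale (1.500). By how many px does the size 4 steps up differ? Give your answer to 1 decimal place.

At 1.210: 21.4 × 1.210⁴ = 45.873px
Perfect fifth: 21.4 × 1.500⁴ = 108.337px
Difference: 108.337 − 45.873 = 62.464px

62.5px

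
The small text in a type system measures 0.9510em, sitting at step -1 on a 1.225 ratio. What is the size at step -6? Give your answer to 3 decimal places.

Moving from step -1 to step -6 is 5 steps down, so divide by r⁵.
0.9510 ÷ 1.225⁵ = 0.9510 ÷ 2.75855 ≈ 0.345

0.345em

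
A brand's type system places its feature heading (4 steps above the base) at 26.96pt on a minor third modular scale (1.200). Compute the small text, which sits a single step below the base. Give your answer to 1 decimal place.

10.8pt

26.96 ÷ 1.200⁵ = 26.96 ÷ 2.48832 ≈ 10.835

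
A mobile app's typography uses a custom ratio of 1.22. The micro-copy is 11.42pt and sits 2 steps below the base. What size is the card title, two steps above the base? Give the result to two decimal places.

11.42 × 1.22⁴ = 11.42 × 2.21533 ≈ 25.299

25.30pt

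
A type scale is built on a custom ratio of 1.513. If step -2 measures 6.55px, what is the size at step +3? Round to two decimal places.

6.55 × 1.513⁵ = 6.55 × 7.92857 ≈ 51.932

51.93px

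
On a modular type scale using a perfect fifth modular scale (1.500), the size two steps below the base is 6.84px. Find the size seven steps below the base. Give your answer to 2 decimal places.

Moving from step -2 to step -7 is 5 steps down, so divide by r⁵.
6.84 ÷ 1.500⁵ = 6.84 ÷ 7.59375 ≈ 0.901

0.90px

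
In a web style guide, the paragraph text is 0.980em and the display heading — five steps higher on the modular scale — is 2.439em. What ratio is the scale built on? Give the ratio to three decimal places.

r⁵ = 2.439 / 0.980, so r = (2.439/0.980)^(1/5).
r = 2.4888^(1/5) ≈ 1.2000

1.200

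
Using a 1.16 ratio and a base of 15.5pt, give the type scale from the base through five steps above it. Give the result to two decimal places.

Step 0: 15.5pt
Step 1: 15.5 × 1.16 = 17.98
Step 2: 15.5 × 1.16² = 20.86
Step 3: 15.5 × 1.16³ = 24.19
Step 4: 15.5 × 1.16⁴ = 28.06
Step 5: 15.5 × 1.16⁵ = 32.56

15.50pt, 17.98pt, 20.86pt, 24.19pt, 28.06pt, 32.56pt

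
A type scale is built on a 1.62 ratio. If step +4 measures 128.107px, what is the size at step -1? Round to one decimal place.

11.5px

128.107 ÷ 1.62⁵ = 128.107 ÷ 11.15771 ≈ 11.481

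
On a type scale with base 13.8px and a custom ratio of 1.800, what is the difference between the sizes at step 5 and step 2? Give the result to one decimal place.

216.0px

Step 2: 13.8 × 1.800² = 44.712px
Step 5: 13.8 × 1.800⁵ = 260.760px
Difference: 260.760 − 44.712 = 216.048px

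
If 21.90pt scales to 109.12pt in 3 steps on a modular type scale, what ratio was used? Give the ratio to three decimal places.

The ratio satisfies 21.90 × r³ = 109.12, so r = (109.12 / 21.90)^(1/3).
r = 4.9826^(1/3) ≈ 1.7080

1.708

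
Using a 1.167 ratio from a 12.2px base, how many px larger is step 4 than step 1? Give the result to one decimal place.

8.4px

Step 1: 12.2 × 1.167 = 14.237px
Step 4: 12.2 × 1.167⁴ = 22.628px
Difference: 22.628 − 14.237 = 8.391px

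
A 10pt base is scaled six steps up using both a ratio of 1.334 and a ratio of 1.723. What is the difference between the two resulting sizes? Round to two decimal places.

205.29pt

At 1.334: 10.0 × 1.334⁶ = 56.3553pt
At 1.723: 10.0 × 1.723⁶ = 261.6445pt
Difference: 261.6445 − 56.3553 = 205.2892pt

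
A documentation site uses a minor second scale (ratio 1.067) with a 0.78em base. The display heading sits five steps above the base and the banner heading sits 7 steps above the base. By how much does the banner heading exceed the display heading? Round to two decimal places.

Step 5: 0.78 × 1.067⁵ = 1.0787em
Step 7: 0.78 × 1.067⁷ = 1.2281em
Difference: 1.2281 − 1.0787 = 0.1494em

0.15em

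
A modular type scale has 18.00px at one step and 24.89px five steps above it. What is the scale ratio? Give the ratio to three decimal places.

1.067

r⁵ = 24.89 / 18.00, so r = (24.89/18.00)^(1/5).
r = 1.3828^(1/5) ≈ 1.0670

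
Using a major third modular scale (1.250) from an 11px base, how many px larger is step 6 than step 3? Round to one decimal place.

Step 3: 11.0 × 1.250³ = 21.484px
Step 6: 11.0 × 1.250⁶ = 41.962px
Difference: 41.962 − 21.484 = 20.478px

20.5px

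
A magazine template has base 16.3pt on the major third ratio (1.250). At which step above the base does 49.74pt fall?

5

1.250ⁿ = 49.74 / 16.3 = 3.0515
n = ln(3.0515) / ln(1.250) = 1.1156 / 0.2231 ≈ 5.00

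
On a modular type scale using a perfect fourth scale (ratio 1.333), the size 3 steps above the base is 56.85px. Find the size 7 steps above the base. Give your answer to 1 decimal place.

179.5px

56.85 × 1.333⁴ = 56.85 × 3.15733 ≈ 179.494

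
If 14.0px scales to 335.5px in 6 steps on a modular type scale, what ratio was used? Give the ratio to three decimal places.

1.698

The ratio satisfies 14.0 × r⁶ = 335.5, so r = (335.5 / 14.0)^(1/6).
r = 23.9643^(1/6) ≈ 1.6980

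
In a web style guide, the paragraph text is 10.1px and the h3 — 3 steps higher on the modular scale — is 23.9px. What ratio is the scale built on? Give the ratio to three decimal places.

The ratio satisfies 10.1 × r³ = 23.9, so r = (23.9 / 10.1)^(1/3).
r = 2.3663^(1/3) ≈ 1.3326

1.333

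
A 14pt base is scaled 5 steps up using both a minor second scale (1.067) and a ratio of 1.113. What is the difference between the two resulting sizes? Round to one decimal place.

Minor second: 14.0 × 1.067⁵ = 19.362pt
At 1.113: 14.0 × 1.113⁵ = 23.911pt
Difference: 23.911 − 19.362 = 4.549pt

4.5pt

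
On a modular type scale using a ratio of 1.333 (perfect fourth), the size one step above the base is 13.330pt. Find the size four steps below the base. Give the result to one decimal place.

13.330 ÷ 1.333⁵ = 13.330 ÷ 4.20873 ≈ 3.167

3.2pt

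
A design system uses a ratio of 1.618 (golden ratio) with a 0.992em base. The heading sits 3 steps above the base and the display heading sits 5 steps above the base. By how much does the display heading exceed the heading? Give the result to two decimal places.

Step 3: 0.992 × 1.618³ = 4.2019em
Step 5: 0.992 × 1.618⁵ = 11.0003em
Difference: 11.0003 − 4.2019 = 6.7984em

6.80em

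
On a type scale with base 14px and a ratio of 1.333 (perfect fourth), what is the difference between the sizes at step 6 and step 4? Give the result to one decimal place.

34.3px

Step 4: 14.0 × 1.333⁴ = 44.203px
Step 6: 14.0 × 1.333⁶ = 78.543px
Difference: 78.543 − 44.203 = 34.340px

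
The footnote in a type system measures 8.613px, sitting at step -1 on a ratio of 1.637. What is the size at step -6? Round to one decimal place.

The gap is -6 − (-1) = -5 steps, so the factor is 1.637^-5.
8.613 ÷ 1.637⁵ = 8.613 ÷ 11.75556 ≈ 0.733

0.7px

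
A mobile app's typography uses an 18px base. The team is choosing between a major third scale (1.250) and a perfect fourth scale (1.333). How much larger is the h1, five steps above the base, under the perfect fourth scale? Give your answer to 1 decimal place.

Major third: 18.0 × 1.250⁵ = 54.932px
Perfect fourth: 18.0 × 1.333⁵ = 75.757px
Difference: 75.757 − 54.932 = 20.825px

20.8px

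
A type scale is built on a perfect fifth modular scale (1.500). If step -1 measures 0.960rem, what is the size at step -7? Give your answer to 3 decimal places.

0.084rem

Moving from step -1 to step -7 is 6 steps down, so divide by r⁶.
0.960 ÷ 1.500⁶ = 0.960 ÷ 11.39062 ≈ 0.084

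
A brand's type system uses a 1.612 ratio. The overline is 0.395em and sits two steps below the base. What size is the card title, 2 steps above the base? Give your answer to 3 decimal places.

2.667em

0.395 × 1.612⁴ = 0.395 × 6.75243 ≈ 2.667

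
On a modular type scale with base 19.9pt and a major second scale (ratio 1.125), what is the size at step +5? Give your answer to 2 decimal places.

35.86pt

A modular type scale is a geometric sequence: sizeₙ = base × rⁿ.
19.9 × 1.125⁵ = 19.9 × 1.80203 ≈ 35.86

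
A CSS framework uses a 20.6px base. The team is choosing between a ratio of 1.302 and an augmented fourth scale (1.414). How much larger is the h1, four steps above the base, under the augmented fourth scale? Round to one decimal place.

At 1.302: 20.6 × 1.302⁴ = 59.199px
Augmented fourth: 20.6 × 1.414⁴ = 82.350px
Difference: 82.350 − 59.199 = 23.151px

23.2px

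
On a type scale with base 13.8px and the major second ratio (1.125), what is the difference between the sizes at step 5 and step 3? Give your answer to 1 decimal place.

5.2px

Step 3: 13.8 × 1.125³ = 19.649px
Step 5: 13.8 × 1.125⁵ = 24.868px
Difference: 24.868 − 19.649 = 5.219px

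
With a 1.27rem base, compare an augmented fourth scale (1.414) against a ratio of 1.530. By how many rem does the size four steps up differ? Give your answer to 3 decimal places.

1.882rem

Augmented fourth: 1.27 × 1.414⁴ = 5.07693rem
At 1.530: 1.27 × 1.530⁴ = 6.95936rem
Difference: 6.95936 − 5.07693 = 1.88243rem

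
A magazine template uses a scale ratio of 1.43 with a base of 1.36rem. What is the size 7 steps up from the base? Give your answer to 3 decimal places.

16.630rem

A modular type scale is a geometric sequence: sizeₙ = base × rⁿ.
1.36 × 1.43⁷ = 1.36 × 12.22791 ≈ 16.630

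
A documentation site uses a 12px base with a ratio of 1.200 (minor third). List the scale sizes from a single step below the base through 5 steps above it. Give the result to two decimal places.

10.00px, 12.00px, 14.40px, 17.28px, 20.74px, 24.88px, 29.86px

Step -1: 12.0 ÷ 1.200 = 10.00
Step 0: 12px
Step 1: 12.0 × 1.200 = 14.40
Step 2: 12.0 × 1.200² = 17.28
Step 3: 12.0 × 1.200³ = 20.74
Step 4: 12.0 × 1.200⁴ = 24.88
Step 5: 12.0 × 1.200⁵ = 29.86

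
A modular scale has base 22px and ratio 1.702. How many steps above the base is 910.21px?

1.702ⁿ = 910.21 / 22 = 41.3732
n = ln(41.3732) / ln(1.702) = 3.7226 / 0.5318 ≈ 7.00

7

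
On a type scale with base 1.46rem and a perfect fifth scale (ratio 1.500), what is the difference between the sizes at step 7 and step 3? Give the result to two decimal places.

20.02rem

Step 3: 1.46 × 1.500³ = 4.9275rem
Step 7: 1.46 × 1.500⁷ = 24.9455rem
Difference: 24.9455 − 4.9275 = 20.0180rem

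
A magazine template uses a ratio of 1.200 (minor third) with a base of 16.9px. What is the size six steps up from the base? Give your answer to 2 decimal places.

50.46px

16.9 × 1.200⁶ = 16.9 × 2.98598 ≈ 50.46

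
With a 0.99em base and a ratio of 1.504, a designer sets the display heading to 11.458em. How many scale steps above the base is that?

1.504ⁿ = 11.458 / 0.99 = 11.5737
n = ln(11.5737) / ln(1.504) = 2.4487 / 0.4081 ≈ 6.00

6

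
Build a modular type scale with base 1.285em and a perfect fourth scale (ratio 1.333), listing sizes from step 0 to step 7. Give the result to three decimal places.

1.285em, 1.713em, 2.283em, 3.044em, 4.057em, 5.408em, 7.209em, 9.610em

Step 0: 1.285em
Step 1: 1.285 × 1.333 = 1.713
Step 2: 1.285 × 1.333² = 2.283
Step 3: 1.285 × 1.333³ = 3.044
Step 4: 1.285 × 1.333⁴ = 4.057
Step 5: 1.285 × 1.333⁵ = 5.408
Step 6: 1.285 × 1.333⁶ = 7.209
Step 7: 1.285 × 1.333⁷ = 9.610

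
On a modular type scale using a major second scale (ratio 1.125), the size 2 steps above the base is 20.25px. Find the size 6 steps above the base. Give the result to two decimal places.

32.44px

Moving from step +2 to step +6 is 4 steps up, so multiply by r⁴.
20.25 × 1.125⁴ = 20.25 × 1.60181 ≈ 32.437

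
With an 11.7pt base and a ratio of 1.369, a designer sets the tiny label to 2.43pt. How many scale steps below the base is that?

1.369ⁿ = 11.7 / 2.43 = 4.8148
n = ln(4.8148) / ln(1.369) = 1.5717 / 0.3141 ≈ 5.00

5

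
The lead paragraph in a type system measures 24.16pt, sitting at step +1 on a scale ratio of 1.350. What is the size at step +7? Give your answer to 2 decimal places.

24.16 × 1.350⁶ = 24.16 × 6.05345 ≈ 146.251

146.25pt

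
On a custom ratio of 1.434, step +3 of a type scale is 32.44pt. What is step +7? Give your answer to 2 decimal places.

137.18pt

Moving from step +3 to step +7 is 4 steps up, so multiply by r⁴.
32.44 × 1.434⁴ = 32.44 × 4.22860 ≈ 137.176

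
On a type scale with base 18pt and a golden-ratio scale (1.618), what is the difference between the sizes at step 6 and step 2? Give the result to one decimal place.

Step 2: 18.0 × 1.618² = 47.123pt
Step 6: 18.0 × 1.618⁶ = 322.956pt
Difference: 322.956 − 47.123 = 275.833pt

275.8pt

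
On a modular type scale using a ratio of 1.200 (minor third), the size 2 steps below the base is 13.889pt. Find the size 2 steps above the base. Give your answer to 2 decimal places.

28.80pt

13.889 × 1.200⁴ = 13.889 × 2.07360 ≈ 28.800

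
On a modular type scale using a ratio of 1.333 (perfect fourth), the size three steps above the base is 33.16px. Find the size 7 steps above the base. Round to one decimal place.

104.7px

33.16 × 1.333⁴ = 33.16 × 3.15733 ≈ 104.697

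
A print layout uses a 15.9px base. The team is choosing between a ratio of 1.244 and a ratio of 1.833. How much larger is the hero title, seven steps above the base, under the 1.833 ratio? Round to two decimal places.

1032.13px

At 1.244: 15.9 × 1.244⁷ = 73.3060px
At 1.833: 15.9 × 1.833⁷ = 1105.4380px
Difference: 1105.4380 − 73.3060 = 1032.1320px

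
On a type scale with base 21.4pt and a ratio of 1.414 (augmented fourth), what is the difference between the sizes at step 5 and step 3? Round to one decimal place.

60.5pt

Step 3: 21.4 × 1.414³ = 60.501pt
Step 5: 21.4 × 1.414⁵ = 120.965pt
Difference: 120.965 − 60.501 = 60.464pt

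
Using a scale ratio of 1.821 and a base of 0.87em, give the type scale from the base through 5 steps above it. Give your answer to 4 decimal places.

Step 0: 0.87em
Step 1: 0.87 × 1.821 = 1.5843
Step 2: 0.87 × 1.821² = 2.8850
Step 3: 0.87 × 1.821³ = 5.2535
Step 4: 0.87 × 1.821⁴ = 9.5666
Step 5: 0.87 × 1.821⁵ = 17.4208

0.8700em, 1.5843em, 2.8850em, 5.2535em, 9.5666em, 17.4208em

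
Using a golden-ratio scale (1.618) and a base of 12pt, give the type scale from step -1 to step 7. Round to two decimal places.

7.42pt, 12.00pt, 19.42pt, 31.42pt, 50.83pt, 82.24pt, 133.07pt, 215.30pt, 348.36pt

Step -1: 12.0 ÷ 1.618 = 7.42
Step 0: 12pt
Step 1: 12.0 × 1.618 = 19.42
Step 2: 12.0 × 1.618² = 31.42
Step 3: 12.0 × 1.618³ = 50.83
Step 4: 12.0 × 1.618⁴ = 82.24
Step 5: 12.0 × 1.618⁵ = 133.07
Step 6: 12.0 × 1.618⁶ = 215.30
Step 7: 12.0 × 1.618⁷ = 348.36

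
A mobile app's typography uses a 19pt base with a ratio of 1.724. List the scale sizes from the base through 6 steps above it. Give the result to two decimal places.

Step 0: 19pt
Step 1: 19.0 × 1.724 = 32.76
Step 2: 19.0 × 1.724² = 56.47
Step 3: 19.0 × 1.724³ = 97.36
Step 4: 19.0 × 1.724⁴ = 167.84
Step 5: 19.0 × 1.724⁵ = 289.36
Step 6: 19.0 × 1.724⁶ = 498.86

19.00pt, 32.76pt, 56.47pt, 97.36pt, 167.84pt, 289.36pt, 498.86pt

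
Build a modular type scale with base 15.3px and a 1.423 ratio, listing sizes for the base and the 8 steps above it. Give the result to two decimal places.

Step 0: 15.3px
Step 1: 15.3 × 1.423 = 21.77
Step 2: 15.3 × 1.423² = 30.98
Step 3: 15.3 × 1.423³ = 44.09
Step 4: 15.3 × 1.423⁴ = 62.74
Step 5: 15.3 × 1.423⁵ = 89.27
Step 6: 15.3 × 1.423⁶ = 127.03
Step 7: 15.3 × 1.423⁷ = 180.77
Step 8: 15.3 × 1.423⁸ = 257.24

15.30px, 21.77px, 30.98px, 44.09px, 62.74px, 89.27px, 127.03px, 180.77px, 257.24px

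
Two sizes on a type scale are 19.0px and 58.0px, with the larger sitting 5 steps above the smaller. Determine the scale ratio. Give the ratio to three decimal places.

r⁵ = 58.0 / 19.0, so r = (58.0/19.0)^(1/5).
r = 3.0526^(1/5) ≈ 1.2501

1.250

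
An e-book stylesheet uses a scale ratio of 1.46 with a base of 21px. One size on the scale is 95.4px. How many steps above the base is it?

4

1.46ⁿ = 95.4 / 21 = 4.5429
n = ln(4.5429) / ln(1.46) = 1.5136 / 0.3784 ≈ 4.00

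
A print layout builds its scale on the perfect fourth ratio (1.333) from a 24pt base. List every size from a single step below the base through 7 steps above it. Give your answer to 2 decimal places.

18.00pt, 24.00pt, 31.99pt, 42.65pt, 56.85pt, 75.78pt, 101.01pt, 134.65pt, 179.48pt

Step -1: 24.0 ÷ 1.333 = 18.00
Step 0: 24pt
Step 1: 24.0 × 1.333 = 31.99
Step 2: 24.0 × 1.333² = 42.65
Step 3: 24.0 × 1.333³ = 56.85
Step 4: 24.0 × 1.333⁴ = 75.78
Step 5: 24.0 × 1.333⁵ = 101.01
Step 6: 24.0 × 1.333⁶ = 134.65
Step 7: 24.0 × 1.333⁷ = 179.48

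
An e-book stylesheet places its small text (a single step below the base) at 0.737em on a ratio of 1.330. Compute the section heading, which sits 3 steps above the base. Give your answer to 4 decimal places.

2.3061em

0.737 × 1.330⁴ = 0.737 × 3.12901 ≈ 2.3061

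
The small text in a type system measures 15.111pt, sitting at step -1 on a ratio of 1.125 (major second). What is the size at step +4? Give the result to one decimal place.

15.111 × 1.125⁵ = 15.111 × 1.80203 ≈ 27.231

27.2pt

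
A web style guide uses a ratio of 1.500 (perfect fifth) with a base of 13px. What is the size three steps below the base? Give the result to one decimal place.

3.9px

13.0 ÷ 1.500³ = 13.0 ÷ 3.37500 ≈ 3.85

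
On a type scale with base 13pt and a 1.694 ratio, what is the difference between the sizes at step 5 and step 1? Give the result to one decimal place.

159.3pt

Step 1: 13.0 × 1.694 = 22.022pt
Step 5: 13.0 × 1.694⁵ = 181.347pt
Difference: 181.347 − 22.022 = 159.325pt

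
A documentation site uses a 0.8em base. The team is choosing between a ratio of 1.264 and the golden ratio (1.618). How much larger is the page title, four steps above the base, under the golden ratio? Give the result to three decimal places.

At 1.264: 0.8 × 1.264⁴ = 2.04211em
Golden ratio: 0.8 × 1.618⁴ = 5.48282em
Difference: 5.48282 − 2.04211 = 3.44071em

3.441em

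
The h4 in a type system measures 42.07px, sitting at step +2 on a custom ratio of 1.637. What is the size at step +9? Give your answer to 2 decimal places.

1325.30px

42.07 × 1.637⁷ = 42.07 × 31.50219 ≈ 1325.297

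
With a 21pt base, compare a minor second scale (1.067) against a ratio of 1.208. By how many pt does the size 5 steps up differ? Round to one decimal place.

25.0pt

Minor second: 21.0 × 1.067⁵ = 29.043pt
At 1.208: 21.0 × 1.208⁵ = 54.020pt
Difference: 54.020 − 29.043 = 24.977pt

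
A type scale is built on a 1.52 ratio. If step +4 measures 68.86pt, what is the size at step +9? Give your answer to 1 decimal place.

558.7pt

68.86 × 1.52⁵ = 68.86 × 8.11368 ≈ 558.708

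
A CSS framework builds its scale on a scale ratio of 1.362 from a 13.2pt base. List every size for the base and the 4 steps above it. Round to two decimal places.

13.20pt, 17.98pt, 24.49pt, 33.35pt, 45.42pt

Step 0: 13.2pt
Step 1: 13.2 × 1.362 = 17.98
Step 2: 13.2 × 1.362² = 24.49
Step 3: 13.2 × 1.362³ = 33.35
Step 4: 13.2 × 1.362⁴ = 45.42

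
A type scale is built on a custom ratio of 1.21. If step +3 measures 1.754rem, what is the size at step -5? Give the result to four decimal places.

0.3817rem

Moving from step +3 to step -5 is 8 steps down, so divide by r⁸.
1.754 ÷ 1.21⁸ = 1.754 ÷ 4.59497 ≈ 0.3817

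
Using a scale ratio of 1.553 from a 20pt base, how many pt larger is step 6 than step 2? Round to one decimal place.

Step 2: 20.0 × 1.553² = 48.236pt
Step 6: 20.0 × 1.553⁶ = 280.581pt
Difference: 280.581 − 48.236 = 232.345pt

232.3pt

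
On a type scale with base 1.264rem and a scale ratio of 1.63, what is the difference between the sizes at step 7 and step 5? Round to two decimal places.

24.10rem

Step 5: 1.264 × 1.63⁵ = 14.5440rem
Step 7: 1.264 × 1.63⁷ = 38.6421rem
Difference: 38.6421 − 14.5440 = 24.0981rem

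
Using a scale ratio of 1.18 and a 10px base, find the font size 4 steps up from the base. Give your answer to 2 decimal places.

19.39px

Each step on a modular scale multiplies by the ratio, so the size n steps from the base is base × ratioⁿ.
10.0 × 1.18⁴ = 10.0 × 1.93878 ≈ 19.39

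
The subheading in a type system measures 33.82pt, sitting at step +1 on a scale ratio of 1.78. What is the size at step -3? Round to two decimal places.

3.37pt

The gap is -3 − (1) = -4 steps, so the factor is 1.78^-4.
33.82 ÷ 1.78⁴ = 33.82 ÷ 10.03876 ≈ 3.369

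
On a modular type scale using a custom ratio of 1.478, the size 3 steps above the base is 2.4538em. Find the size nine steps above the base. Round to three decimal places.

Moving from step +3 to step +9 is 6 steps up, so multiply by r⁶.
2.4538 × 1.478⁶ = 2.4538 × 10.42429 ≈ 25.579

25.579em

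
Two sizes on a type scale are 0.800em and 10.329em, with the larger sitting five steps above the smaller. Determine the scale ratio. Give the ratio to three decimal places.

1.668

r⁵ = 10.329 / 0.800, so r = (10.329/0.800)^(1/5).
r = 12.9113^(1/5) ≈ 1.6680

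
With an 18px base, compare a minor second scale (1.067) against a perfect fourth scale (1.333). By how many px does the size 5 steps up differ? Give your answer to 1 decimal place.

Minor second: 18.0 × 1.067⁵ = 24.894px
Perfect fourth: 18.0 × 1.333⁵ = 75.757px
Difference: 75.757 − 24.894 = 50.863px

50.9px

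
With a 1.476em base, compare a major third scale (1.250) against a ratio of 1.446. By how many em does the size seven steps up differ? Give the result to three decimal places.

12.472em

Major third: 1.476 × 1.250⁷ = 7.03812em
At 1.446: 1.476 × 1.446⁷ = 19.51032em
Difference: 19.51032 − 7.03812 = 12.47220em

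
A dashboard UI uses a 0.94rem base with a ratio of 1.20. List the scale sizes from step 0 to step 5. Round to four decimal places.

0.9400rem, 1.1280rem, 1.3536rem, 1.6243rem, 1.9492rem, 2.3390rem

Step 0: 0.94rem
Step 1: 0.94 × 1.20 = 1.1280
Step 2: 0.94 × 1.20² = 1.3536
Step 3: 0.94 × 1.20³ = 1.6243
Step 4: 0.94 × 1.20⁴ = 1.9492
Step 5: 0.94 × 1.20⁵ = 2.3390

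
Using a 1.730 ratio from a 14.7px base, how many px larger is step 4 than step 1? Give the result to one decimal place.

106.2px

Step 1: 14.7 × 1.730 = 25.431px
Step 4: 14.7 × 1.730⁴ = 131.675px
Difference: 131.675 − 25.431 = 106.244px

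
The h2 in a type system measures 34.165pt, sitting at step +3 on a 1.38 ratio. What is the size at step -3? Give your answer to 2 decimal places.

4.95pt

Moving from step +3 to step -3 is 6 steps down, so divide by r⁶.
34.165 ÷ 1.38⁶ = 34.165 ÷ 6.90676 ≈ 4.947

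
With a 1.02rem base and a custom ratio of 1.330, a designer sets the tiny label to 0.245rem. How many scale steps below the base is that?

1.330ⁿ = 1.02 / 0.245 = 4.1633
n = ln(4.1633) / ln(1.330) = 1.4263 / 0.2852 ≈ 5.00

5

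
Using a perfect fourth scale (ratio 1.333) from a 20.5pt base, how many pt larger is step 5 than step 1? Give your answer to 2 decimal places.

58.95pt

Step 1: 20.5 × 1.333 = 27.3265pt
Step 5: 20.5 × 1.333⁵ = 86.2789pt
Difference: 86.2789 − 27.3265 = 58.9524pt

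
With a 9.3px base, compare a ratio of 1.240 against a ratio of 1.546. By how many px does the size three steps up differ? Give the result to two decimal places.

16.63px

At 1.240: 9.3 × 1.240³ = 17.7316px
At 1.546: 9.3 × 1.546³ = 34.3646px
Difference: 34.3646 − 17.7316 = 16.6330px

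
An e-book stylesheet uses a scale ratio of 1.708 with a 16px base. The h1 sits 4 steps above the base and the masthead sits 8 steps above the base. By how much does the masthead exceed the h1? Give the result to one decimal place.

1022.7px

Step 4: 16.0 × 1.708⁴ = 136.167px
Step 8: 16.0 × 1.708⁸ = 1158.838px
Difference: 1158.838 − 136.167 = 1022.671px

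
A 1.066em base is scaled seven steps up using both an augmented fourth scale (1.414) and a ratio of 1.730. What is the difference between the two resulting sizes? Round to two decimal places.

Augmented fourth: 1.066 × 1.414⁷ = 12.0477em
At 1.730: 1.066 × 1.730⁷ = 49.4402em
Difference: 49.4402 − 12.0477 = 37.3925em

37.39em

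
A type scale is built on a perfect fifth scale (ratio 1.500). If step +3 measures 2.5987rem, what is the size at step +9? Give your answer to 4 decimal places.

2.5987 × 1.500⁶ = 2.5987 × 11.39062 ≈ 29.6008

29.6008rem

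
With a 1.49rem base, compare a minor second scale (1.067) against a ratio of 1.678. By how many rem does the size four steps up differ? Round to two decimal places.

9.88rem

Minor second: 1.49 × 1.067⁴ = 1.9313rem
At 1.678: 1.49 × 1.678⁴ = 11.8128rem
Difference: 11.8128 − 1.9313 = 9.8815rem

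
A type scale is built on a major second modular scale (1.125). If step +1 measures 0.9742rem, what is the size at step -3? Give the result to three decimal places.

0.608rem

0.9742 ÷ 1.125⁴ = 0.9742 ÷ 1.60181 ≈ 0.608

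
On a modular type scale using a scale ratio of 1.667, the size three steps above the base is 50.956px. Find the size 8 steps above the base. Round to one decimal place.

656.0px

50.956 × 1.667⁵ = 50.956 × 12.87295 ≈ 655.954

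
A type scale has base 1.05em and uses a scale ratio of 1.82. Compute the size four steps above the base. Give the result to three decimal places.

11.521em

Every step multiplies by the scale ratio.
1.05 × 1.82⁴ = 1.05 × 10.97199 ≈ 11.521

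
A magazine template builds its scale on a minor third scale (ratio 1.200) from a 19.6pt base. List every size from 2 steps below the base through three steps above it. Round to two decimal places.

Step -2: 19.6 ÷ 1.200² = 13.61
Step -1: 19.6 ÷ 1.200 = 16.33
Step 0: 19.6pt
Step 1: 19.6 × 1.200 = 23.52
Step 2: 19.6 × 1.200² = 28.22
Step 3: 19.6 × 1.200³ = 33.87

13.61pt, 16.33pt, 19.60pt, 23.52pt, 28.22pt, 33.87pt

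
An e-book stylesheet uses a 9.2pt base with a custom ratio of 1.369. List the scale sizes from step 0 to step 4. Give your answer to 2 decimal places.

Step 0: 9.2pt
Step 1: 9.2 × 1.369 = 12.59
Step 2: 9.2 × 1.369² = 17.24
Step 3: 9.2 × 1.369³ = 23.60
Step 4: 9.2 × 1.369⁴ = 32.31

9.20pt, 12.59pt, 17.24pt, 23.60pt, 32.31pt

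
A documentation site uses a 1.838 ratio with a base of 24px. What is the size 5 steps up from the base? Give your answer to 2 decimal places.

24.0 × 1.838⁵ = 24.0 × 20.97623 ≈ 503.43

503.43px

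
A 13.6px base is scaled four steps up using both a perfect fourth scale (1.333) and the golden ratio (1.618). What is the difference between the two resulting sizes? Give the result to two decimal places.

Perfect fourth: 13.6 × 1.333⁴ = 42.9397px
Golden ratio: 13.6 × 1.618⁴ = 93.2080px
Difference: 93.2080 − 42.9397 = 50.2683px

50.27px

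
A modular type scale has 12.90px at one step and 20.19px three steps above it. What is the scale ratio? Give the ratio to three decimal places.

1.161

r³ = 20.19 / 12.90, so r = (20.19/12.90)^(1/3).
r = 1.5651^(1/3) ≈ 1.1610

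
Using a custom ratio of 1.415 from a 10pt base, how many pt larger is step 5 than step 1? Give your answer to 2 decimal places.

Step 1: 10.0 × 1.415 = 14.1500pt
Step 5: 10.0 × 1.415⁵ = 56.7260pt
Difference: 56.7260 − 14.1500 = 42.5760pt

42.58pt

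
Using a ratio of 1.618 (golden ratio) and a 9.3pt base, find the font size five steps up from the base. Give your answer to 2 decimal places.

9.3 × 1.618⁵ = 9.3 × 11.08901 ≈ 103.13

103.13pt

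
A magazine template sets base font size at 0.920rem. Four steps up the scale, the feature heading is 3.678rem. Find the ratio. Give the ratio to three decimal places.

1.414

r⁴ = 3.678 / 0.920, so r = (3.678/0.920)^(1/4).
r = 3.9978^(1/4) ≈ 1.4140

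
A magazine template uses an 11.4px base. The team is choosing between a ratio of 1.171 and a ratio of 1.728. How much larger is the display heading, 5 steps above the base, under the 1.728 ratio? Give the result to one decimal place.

At 1.171: 11.4 × 1.171⁵ = 25.101px
At 1.728: 11.4 × 1.728⁵ = 175.640px
Difference: 175.640 − 25.101 = 150.539px

150.5px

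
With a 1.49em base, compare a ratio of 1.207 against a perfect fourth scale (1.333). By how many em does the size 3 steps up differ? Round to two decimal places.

At 1.207: 1.49 × 1.207³ = 2.6200em
Perfect fourth: 1.49 × 1.333³ = 3.5292em
Difference: 3.5292 − 2.6200 = 0.9092em

0.91em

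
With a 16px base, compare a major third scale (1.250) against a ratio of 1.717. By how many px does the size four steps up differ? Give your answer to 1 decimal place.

Major third: 16.0 × 1.250⁴ = 39.062px
At 1.717: 16.0 × 1.717⁴ = 139.060px
Difference: 139.060 − 39.062 = 99.998px

100.0px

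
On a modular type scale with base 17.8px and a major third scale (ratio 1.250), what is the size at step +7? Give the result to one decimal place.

17.8 × 1.250⁷ = 17.8 × 4.76837 ≈ 84.88

84.9px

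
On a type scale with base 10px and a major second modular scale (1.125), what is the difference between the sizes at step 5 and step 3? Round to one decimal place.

Step 3: 10.0 × 1.125³ = 14.238px
Step 5: 10.0 × 1.125⁵ = 18.020px
Difference: 18.020 − 14.238 = 3.782px

3.8px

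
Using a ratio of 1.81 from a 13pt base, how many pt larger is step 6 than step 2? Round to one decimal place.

414.5pt

Step 2: 13.0 × 1.81² = 42.589pt
Step 6: 13.0 × 1.81⁶ = 457.104pt
Difference: 457.104 − 42.589 = 414.515pt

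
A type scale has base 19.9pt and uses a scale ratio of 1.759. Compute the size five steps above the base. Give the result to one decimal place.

Each step on a modular scale multiplies by the ratio, so the size n steps from the base is base × ratioⁿ.
19.9 × 1.759⁵ = 19.9 × 16.83950 ≈ 335.11

335.1pt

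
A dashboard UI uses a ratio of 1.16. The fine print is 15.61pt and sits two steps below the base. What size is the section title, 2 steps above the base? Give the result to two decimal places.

28.26pt

Moving from step -2 to step +2 is 4 steps up, so multiply by r⁴.
15.61 × 1.16⁴ = 15.61 × 1.81064 ≈ 28.264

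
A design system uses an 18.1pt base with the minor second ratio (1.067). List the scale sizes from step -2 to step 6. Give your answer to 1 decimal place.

Step -2: 18.1 ÷ 1.067² = 15.9
Step -1: 18.1 ÷ 1.067 = 17.0
Step 0: 18.1pt
Step 1: 18.1 × 1.067 = 19.3
Step 2: 18.1 × 1.067² = 20.6
Step 3: 18.1 × 1.067³ = 22.0
Step 4: 18.1 × 1.067⁴ = 23.5
Step 5: 18.1 × 1.067⁵ = 25.0
Step 6: 18.1 × 1.067⁶ = 26.7

15.9pt, 17.0pt, 18.1pt, 19.3pt, 20.6pt, 22.0pt, 23.5pt, 25.0pt, 26.7pt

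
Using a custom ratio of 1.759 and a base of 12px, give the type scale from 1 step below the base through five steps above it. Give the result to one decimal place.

Step -1: 12.0 ÷ 1.759 = 6.8
Step 0: 12px
Step 1: 12.0 × 1.759 = 21.1
Step 2: 12.0 × 1.759² = 37.1
Step 3: 12.0 × 1.759³ = 65.3
Step 4: 12.0 × 1.759⁴ = 114.9
Step 5: 12.0 × 1.759⁵ = 202.1

6.8px, 12.0px, 21.1px, 37.1px, 65.3px, 114.9px, 202.1px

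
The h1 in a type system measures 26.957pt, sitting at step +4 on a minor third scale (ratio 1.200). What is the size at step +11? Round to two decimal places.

Moving from step +4 to step +11 is 7 steps up, so multiply by r⁷.
26.957 × 1.200⁷ = 26.957 × 3.58318 ≈ 96.592

96.59pt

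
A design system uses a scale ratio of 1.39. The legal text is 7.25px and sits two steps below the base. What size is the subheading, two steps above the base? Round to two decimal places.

27.06px

7.25 × 1.39⁴ = 7.25 × 3.73301 ≈ 27.064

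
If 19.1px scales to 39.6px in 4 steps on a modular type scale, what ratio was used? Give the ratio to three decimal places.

The ratio satisfies 19.1 × r⁴ = 39.6, so r = (39.6 / 19.1)^(1/4).
r = 2.0733^(1/4) ≈ 1.2000

1.200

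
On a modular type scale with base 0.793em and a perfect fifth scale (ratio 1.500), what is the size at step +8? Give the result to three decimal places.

0.793 × 1.500⁸ = 0.793 × 25.62891 ≈ 20.324

20.324em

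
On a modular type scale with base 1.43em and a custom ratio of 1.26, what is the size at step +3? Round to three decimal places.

1.43 × 1.26³ = 1.43 × 2.00038 ≈ 2.861

2.861em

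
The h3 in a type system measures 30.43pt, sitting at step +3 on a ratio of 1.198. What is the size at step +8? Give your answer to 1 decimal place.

Moving from step +3 to step +8 is 5 steps up, so multiply by r⁵.
30.43 × 1.198⁵ = 30.43 × 2.46765 ≈ 75.091

75.1pt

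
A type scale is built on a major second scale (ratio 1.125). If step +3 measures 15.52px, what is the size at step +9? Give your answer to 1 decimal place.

The gap is 9 − (3) = 6 steps, so the factor is 1.125^6.
15.52 × 1.125⁶ = 15.52 × 2.02729 ≈ 31.463

31.5px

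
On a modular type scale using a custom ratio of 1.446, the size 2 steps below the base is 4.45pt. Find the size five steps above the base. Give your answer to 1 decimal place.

58.8pt

Moving from step -2 to step +5 is 7 steps up, so multiply by r⁷.
4.45 × 1.446⁷ = 4.45 × 13.21837 ≈ 58.822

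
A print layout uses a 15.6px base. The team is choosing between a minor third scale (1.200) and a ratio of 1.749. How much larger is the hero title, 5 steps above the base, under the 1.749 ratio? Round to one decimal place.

216.5px

Minor third: 15.6 × 1.200⁵ = 38.818px
At 1.749: 15.6 × 1.749⁵ = 255.313px
Difference: 255.313 − 38.818 = 216.495px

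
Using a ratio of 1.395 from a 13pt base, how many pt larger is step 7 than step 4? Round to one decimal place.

Step 4: 13.0 × 1.395⁴ = 49.231pt
Step 7: 13.0 × 1.395⁷ = 133.648pt
Difference: 133.648 − 49.231 = 84.417pt

84.4pt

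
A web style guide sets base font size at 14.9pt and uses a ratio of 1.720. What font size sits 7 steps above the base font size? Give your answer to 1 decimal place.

Each step on a modular scale multiplies by the ratio, so the size n steps from the base is base × ratioⁿ.
14.9 × 1.720⁷ = 14.9 × 44.53476 ≈ 663.57

663.6pt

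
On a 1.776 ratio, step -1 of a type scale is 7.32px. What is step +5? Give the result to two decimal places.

7.32 × 1.776⁶ = 7.32 × 31.38035 ≈ 229.704

229.70px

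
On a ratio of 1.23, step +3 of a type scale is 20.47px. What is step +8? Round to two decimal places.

57.63px

20.47 × 1.23⁵ = 20.47 × 2.81531 ≈ 57.629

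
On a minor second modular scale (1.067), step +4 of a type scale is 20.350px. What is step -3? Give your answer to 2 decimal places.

12.92px

Moving from step +4 to step -3 is 7 steps down, so divide by r⁷.
20.350 ÷ 1.067⁷ = 20.350 ÷ 1.57453 ≈ 12.924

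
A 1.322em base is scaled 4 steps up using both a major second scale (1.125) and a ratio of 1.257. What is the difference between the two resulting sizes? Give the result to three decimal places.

1.183em

Major second: 1.322 × 1.125⁴ = 2.11759em
At 1.257: 1.322 × 1.257⁴ = 3.30045em
Difference: 3.30045 − 2.11759 = 1.18286em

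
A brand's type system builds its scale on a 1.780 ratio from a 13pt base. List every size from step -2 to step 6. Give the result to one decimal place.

Step -2: 13.0 ÷ 1.780² = 4.1
Step -1: 13.0 ÷ 1.780 = 7.3
Step 0: 13pt
Step 1: 13.0 × 1.780 = 23.1
Step 2: 13.0 × 1.780² = 41.2
Step 3: 13.0 × 1.780³ = 73.3
Step 4: 13.0 × 1.780⁴ = 130.5
Step 5: 13.0 × 1.780⁵ = 232.3
Step 6: 13.0 × 1.780⁶ = 413.5

4.1pt, 7.3pt, 13.0pt, 23.1pt, 41.2pt, 73.3pt, 130.5pt, 232.3pt, 413.5pt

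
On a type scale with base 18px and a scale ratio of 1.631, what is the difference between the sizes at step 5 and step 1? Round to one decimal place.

Step 1: 18.0 × 1.631 = 29.358px
Step 5: 18.0 × 1.631⁵ = 207.751px
Difference: 207.751 − 29.358 = 178.393px

178.4px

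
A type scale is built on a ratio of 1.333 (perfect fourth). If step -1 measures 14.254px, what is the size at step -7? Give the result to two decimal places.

14.254 ÷ 1.333⁶ = 14.254 ÷ 5.61023 ≈ 2.541

2.54px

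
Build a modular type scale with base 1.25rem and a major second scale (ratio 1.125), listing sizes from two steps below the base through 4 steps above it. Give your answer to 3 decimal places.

0.988rem, 1.111rem, 1.250rem, 1.406rem, 1.582rem, 1.780rem, 2.002rem

Step -2: 1.25 ÷ 1.125² = 0.988
Step -1: 1.25 ÷ 1.125 = 1.111
Step 0: 1.25rem
Step 1: 1.25 × 1.125 = 1.406
Step 2: 1.25 × 1.125² = 1.582
Step 3: 1.25 × 1.125³ = 1.780
Step 4: 1.25 × 1.125⁴ = 2.002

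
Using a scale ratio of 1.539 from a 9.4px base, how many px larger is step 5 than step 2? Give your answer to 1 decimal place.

58.9px

Step 2: 9.4 × 1.539² = 22.264px
Step 5: 9.4 × 1.539⁵ = 81.156px
Difference: 81.156 − 22.264 = 58.892px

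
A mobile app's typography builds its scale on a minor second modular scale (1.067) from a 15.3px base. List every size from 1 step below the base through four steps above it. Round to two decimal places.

14.34px, 15.30px, 16.33px, 17.42px, 18.59px, 19.83px

Step -1: 15.3 ÷ 1.067 = 14.34
Step 0: 15.3px
Step 1: 15.3 × 1.067 = 16.33
Step 2: 15.3 × 1.067² = 17.42
Step 3: 15.3 × 1.067³ = 18.59
Step 4: 15.3 × 1.067⁴ = 19.83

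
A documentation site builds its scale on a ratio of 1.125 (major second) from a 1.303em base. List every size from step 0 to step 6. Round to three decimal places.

1.303em, 1.466em, 1.649em, 1.855em, 2.087em, 2.348em, 2.642em

Step 0: 1.303em
Step 1: 1.303 × 1.125 = 1.466
Step 2: 1.303 × 1.125² = 1.649
Step 3: 1.303 × 1.125³ = 1.855
Step 4: 1.303 × 1.125⁴ = 2.087
Step 5: 1.303 × 1.125⁵ = 2.348
Step 6: 1.303 × 1.125⁶ = 2.642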